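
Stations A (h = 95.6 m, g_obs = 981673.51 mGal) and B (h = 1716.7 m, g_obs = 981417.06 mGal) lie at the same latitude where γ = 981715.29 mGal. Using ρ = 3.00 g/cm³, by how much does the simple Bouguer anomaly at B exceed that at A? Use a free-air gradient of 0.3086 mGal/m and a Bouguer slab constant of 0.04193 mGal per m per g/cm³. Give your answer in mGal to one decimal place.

Δg_SB(A) = 981673.51 − 981715.29 + 0.3086×95.6 − 0.04193×3.00×95.6 = -24.30 mGal
Δg_SB(B) = 981417.06 − 981715.29 + 0.3086×1716.7 − 0.04193×3.00×1716.7 = 15.60 mGal
Difference = 15.60 − (-24.30) = 39.90 mGal

39.9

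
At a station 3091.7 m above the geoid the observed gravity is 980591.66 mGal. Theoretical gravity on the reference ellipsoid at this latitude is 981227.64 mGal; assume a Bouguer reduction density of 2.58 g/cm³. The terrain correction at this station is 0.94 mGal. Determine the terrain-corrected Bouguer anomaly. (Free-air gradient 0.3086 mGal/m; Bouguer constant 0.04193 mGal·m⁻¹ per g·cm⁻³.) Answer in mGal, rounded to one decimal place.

Free-air correction = 0.3086 × 3091.7 = 954.10 mGal
Free-air anomaly = 980591.66 − 981227.64 + (954.10) = 318.12 mGal
Bouguer slab correction = 0.04193 × 2.58 × 3091.7 = 334.46 mGal
Simple Bouguer anomaly = 318.12 − (334.46) = -16.34 mGal
Complete Bouguer anomaly = -16.34 + 0.94 = -15.40 mGal

-15.4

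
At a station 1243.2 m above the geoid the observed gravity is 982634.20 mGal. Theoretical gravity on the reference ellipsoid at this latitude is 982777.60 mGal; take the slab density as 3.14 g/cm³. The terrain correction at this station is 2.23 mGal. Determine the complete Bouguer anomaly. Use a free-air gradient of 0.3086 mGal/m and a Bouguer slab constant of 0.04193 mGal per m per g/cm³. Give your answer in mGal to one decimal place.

78.8

Free-air correction = 0.3086 × 1243.2 = 383.65 mGal
Free-air anomaly = 982634.20 − 982777.60 + (383.65) = 240.25 mGal
Bouguer slab correction = 0.04193 × 3.14 × 1243.2 = 163.68 mGal
Simple Bouguer anomaly = 240.25 − (163.68) = 76.57 mGal
Complete Bouguer anomaly = 76.57 + 2.23 = 78.80 mGal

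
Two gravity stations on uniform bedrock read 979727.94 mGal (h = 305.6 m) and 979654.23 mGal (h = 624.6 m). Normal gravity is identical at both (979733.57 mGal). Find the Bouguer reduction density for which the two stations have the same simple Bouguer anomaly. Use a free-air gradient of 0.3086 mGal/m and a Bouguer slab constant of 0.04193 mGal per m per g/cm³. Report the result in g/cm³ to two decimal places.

1.85

Δg_obs = 979654.23 − 979727.94 = -73.71 mGal over Δh = 624.6 − 305.6 = 319.0 m
Equal Bouguer anomalies ⇒ Δg_obs + (0.3086 − 0.04193ρ)·Δh = 0
0.3086 − 0.04193ρ = −Δg_obs/Δh = 0.23107
ρ = (0.3086 − 0.23107) / 0.04193 = 1.85 g/cm³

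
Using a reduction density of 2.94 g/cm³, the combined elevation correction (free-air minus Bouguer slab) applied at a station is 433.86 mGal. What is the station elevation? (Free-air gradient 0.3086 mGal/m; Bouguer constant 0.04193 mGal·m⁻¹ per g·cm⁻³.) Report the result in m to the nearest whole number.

Combined gradient = 0.3086 − 0.04193 × 2.94 = 0.1853258 mGal/m
h = 433.86 / 0.1853258 = 2341.07 m

2341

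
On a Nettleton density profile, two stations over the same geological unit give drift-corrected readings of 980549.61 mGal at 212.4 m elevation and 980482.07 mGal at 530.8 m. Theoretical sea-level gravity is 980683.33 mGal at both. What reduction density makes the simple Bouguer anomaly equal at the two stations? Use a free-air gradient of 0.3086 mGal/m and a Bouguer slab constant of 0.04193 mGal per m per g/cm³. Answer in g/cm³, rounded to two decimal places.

Δg_obs = 980482.07 − 980549.61 = -67.54 mGal over Δh = 530.8 − 212.4 = 318.4 m
Equal Bouguer anomalies ⇒ Δg_obs + (0.3086 − 0.04193ρ)·Δh = 0
0.3086 − 0.04193ρ = −Δg_obs/Δh = 0.21212
ρ = (0.3086 − 0.21212) / 0.04193 = 2.30 g/cm³

2.30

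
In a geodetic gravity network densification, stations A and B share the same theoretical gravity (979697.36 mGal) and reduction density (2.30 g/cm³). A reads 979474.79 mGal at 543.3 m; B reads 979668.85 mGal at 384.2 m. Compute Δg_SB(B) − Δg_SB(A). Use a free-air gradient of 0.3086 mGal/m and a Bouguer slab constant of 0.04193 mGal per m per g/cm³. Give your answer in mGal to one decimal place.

Δg_SB(A) = 979474.79 − 979697.36 + 0.3086×543.3 − 0.04193×2.30×543.3 = -107.30 mGal
Δg_SB(B) = 979668.85 − 979697.36 + 0.3086×384.2 − 0.04193×2.30×384.2 = 53.00 mGal
Difference = 53.00 − (-107.30) = 160.30 mGal

160.3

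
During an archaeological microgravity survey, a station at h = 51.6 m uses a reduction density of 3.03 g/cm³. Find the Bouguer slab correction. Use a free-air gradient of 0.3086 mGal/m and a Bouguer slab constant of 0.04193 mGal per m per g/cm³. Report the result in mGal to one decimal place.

6.6

Bouguer slab correction = 0.04193 × 3.03 × 51.6 = 6.6 mGal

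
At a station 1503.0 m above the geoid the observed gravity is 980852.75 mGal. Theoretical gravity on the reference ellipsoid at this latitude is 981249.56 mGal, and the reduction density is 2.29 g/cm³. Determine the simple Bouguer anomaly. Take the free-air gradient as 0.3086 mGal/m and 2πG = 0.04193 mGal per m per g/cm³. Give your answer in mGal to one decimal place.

-77.3

Free-air correction = 0.3086 × 1503.0 = 463.83 mGal
Free-air anomaly = 980852.75 − 981249.56 + (463.83) = 67.02 mGal
Bouguer slab correction = 0.04193 × 2.29 × 1503.0 = 144.32 mGal
Simple Bouguer anomaly = 67.02 − (144.32) = -77.30 mGal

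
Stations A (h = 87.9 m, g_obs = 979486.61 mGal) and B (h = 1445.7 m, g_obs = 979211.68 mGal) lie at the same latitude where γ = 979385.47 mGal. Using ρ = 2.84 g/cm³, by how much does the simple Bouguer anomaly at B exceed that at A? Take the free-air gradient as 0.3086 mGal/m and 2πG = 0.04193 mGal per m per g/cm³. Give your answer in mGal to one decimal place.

-17.6

Δg_SB(A) = 979486.61 − 979385.47 + 0.3086×87.9 − 0.04193×2.84×87.9 = 117.80 mGal
Δg_SB(B) = 979211.68 − 979385.47 + 0.3086×1445.7 − 0.04193×2.84×1445.7 = 100.20 mGal
Difference = 100.20 − (117.80) = -17.60 mGal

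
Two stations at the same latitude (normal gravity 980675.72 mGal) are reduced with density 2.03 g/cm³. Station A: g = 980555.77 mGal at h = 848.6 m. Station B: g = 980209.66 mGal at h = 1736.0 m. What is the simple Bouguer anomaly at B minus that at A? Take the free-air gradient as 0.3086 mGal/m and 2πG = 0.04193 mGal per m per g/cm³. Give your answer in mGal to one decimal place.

-147.8

Δg_SB(A) = 980555.77 − 980675.72 + 0.3086×848.6 − 0.04193×2.03×848.6 = 69.70 mGal
Δg_SB(B) = 980209.66 − 980675.72 + 0.3086×1736.0 − 0.04193×2.03×1736.0 = -78.10 mGal
Difference = -78.10 − (69.70) = -147.80 mGal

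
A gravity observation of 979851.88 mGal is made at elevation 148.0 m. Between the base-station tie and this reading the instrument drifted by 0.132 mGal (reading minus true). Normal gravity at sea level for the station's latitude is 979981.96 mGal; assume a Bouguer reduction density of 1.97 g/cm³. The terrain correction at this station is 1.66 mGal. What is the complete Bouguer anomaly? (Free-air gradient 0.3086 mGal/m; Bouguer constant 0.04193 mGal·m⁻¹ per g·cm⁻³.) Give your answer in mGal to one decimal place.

-95.1

Drift-corrected reading = 979851.88 − (0.132) = 979851.748 mGal
Free-air correction = 0.3086 × 148.0 = 45.67 mGal
Free-air anomaly = 979851.748 − 979981.96 + (45.67) = -84.542 mGal
Bouguer slab correction = 0.04193 × 1.97 × 148.0 = 12.23 mGal
Simple Bouguer anomaly = -84.542 − (12.23) = -96.772 mGal
Complete Bouguer anomaly = -96.772 + 1.66 = -95.112 mGal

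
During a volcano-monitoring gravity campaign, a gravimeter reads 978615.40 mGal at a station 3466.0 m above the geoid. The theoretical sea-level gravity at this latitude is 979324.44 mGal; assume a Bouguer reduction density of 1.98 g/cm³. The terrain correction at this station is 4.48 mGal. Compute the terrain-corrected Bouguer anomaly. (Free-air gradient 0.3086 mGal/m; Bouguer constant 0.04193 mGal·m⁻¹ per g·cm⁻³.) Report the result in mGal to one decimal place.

77.3

Free-air correction = 0.3086 × 3466.0 = 1069.61 mGal
Free-air anomaly = 978615.40 − 979324.44 + (1069.61) = 360.57 mGal
Bouguer slab correction = 0.04193 × 1.98 × 3466.0 = 287.75 mGal
Simple Bouguer anomaly = 360.57 − (287.75) = 72.82 mGal
Complete Bouguer anomaly = 72.82 + 4.48 = 77.30 mGal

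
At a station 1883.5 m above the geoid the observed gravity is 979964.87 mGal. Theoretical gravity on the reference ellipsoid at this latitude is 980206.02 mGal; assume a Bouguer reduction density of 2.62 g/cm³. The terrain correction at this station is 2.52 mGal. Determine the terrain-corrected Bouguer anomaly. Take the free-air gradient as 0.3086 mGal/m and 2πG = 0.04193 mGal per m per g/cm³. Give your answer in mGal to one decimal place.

Free-air correction = 0.3086 × 1883.5 = 581.25 mGal
Free-air anomaly = 979964.87 − 980206.02 + (581.25) = 340.10 mGal
Bouguer slab correction = 0.04193 × 2.62 × 1883.5 = 206.91 mGal
Simple Bouguer anomaly = 340.10 − (206.91) = 133.19 mGal
Complete Bouguer anomaly = 133.19 + 2.52 = 135.71 mGal

135.7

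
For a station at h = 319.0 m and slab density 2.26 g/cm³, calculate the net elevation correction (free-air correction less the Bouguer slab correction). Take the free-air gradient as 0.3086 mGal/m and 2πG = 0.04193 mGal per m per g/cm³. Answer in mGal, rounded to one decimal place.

Combined gradient = 0.3086 − 0.04193 × 2.26 = 0.2138382 mGal/m
Combined elevation correction = 0.2138382 × 319.0 = 68.2 mGal

68.2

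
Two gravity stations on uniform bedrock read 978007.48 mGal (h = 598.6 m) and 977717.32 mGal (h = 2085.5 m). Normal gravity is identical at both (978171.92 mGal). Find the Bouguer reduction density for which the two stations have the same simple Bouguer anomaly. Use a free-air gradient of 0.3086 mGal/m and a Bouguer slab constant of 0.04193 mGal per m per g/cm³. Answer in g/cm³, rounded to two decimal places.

2.71

Δg_obs = 977717.32 − 978007.48 = -290.16 mGal over Δh = 2085.5 − 598.6 = 1486.9 m
Equal Bouguer anomalies ⇒ Δg_obs + (0.3086 − 0.04193ρ)·Δh = 0
0.3086 − 0.04193ρ = −Δg_obs/Δh = 0.19514
ρ = (0.3086 − 0.19514) / 0.04193 = 2.71 g/cm³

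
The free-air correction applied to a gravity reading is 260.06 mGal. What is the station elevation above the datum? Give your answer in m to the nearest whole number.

h = 260.06 / 0.3086 = 842.71 m

843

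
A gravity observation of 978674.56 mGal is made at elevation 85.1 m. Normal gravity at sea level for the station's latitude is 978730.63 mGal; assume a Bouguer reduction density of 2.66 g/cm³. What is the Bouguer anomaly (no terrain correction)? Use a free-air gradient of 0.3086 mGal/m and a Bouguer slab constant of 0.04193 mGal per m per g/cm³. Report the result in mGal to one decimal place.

-39.3

Free-air correction = 0.3086 × 85.1 = 26.26 mGal
Free-air anomaly = 978674.56 − 978730.63 + (26.26) = -29.81 mGal
Bouguer slab correction = 0.04193 × 2.66 × 85.1 = 9.49 mGal
Simple Bouguer anomaly = -29.81 − (9.49) = -39.30 mGal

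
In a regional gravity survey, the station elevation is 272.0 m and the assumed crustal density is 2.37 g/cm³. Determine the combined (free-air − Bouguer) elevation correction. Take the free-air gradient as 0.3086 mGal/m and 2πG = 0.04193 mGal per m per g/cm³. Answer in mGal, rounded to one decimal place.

Combined gradient = 0.3086 − 0.04193 × 2.37 = 0.2092259 mGal/m
Combined elevation correction = 0.2092259 × 272.0 = 56.9 mGal

56.9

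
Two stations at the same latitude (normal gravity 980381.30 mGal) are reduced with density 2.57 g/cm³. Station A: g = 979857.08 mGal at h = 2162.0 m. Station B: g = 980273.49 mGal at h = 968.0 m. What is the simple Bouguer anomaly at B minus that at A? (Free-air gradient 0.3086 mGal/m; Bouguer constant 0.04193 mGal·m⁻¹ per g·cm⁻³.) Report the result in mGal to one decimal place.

176.6

Δg_SB(A) = 979857.08 − 980381.30 + 0.3086×2162.0 − 0.04193×2.57×2162.0 = -90.00 mGal
Δg_SB(B) = 980273.49 − 980381.30 + 0.3086×968.0 − 0.04193×2.57×968.0 = 86.60 mGal
Difference = 86.60 − (-90.00) = 176.60 mGal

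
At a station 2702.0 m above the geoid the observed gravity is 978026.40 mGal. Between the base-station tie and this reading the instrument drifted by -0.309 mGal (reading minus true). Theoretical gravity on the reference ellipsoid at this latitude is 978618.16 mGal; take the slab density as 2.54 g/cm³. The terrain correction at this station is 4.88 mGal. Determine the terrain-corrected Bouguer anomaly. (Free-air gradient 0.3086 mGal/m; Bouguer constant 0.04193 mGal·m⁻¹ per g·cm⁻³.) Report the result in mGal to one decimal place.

-40.5

Drift-corrected reading = 978026.40 − (-0.309) = 978026.709 mGal
Free-air correction = 0.3086 × 2702.0 = 833.84 mGal
Free-air anomaly = 978026.709 − 978618.16 + (833.84) = 242.389 mGal
Bouguer slab correction = 0.04193 × 2.54 × 2702.0 = 287.77 mGal
Simple Bouguer anomaly = 242.389 − (287.77) = -45.381 mGal
Complete Bouguer anomaly = -45.381 + 4.88 = -40.501 mGal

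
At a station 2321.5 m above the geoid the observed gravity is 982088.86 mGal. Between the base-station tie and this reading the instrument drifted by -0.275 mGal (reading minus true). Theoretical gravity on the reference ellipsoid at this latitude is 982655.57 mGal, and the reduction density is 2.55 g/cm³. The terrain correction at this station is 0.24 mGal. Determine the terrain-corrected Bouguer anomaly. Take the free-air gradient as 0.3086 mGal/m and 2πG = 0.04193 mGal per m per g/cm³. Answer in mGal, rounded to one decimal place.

Drift-corrected reading = 982088.86 − (-0.275) = 982089.135 mGal
Free-air correction = 0.3086 × 2321.5 = 716.41 mGal
Free-air anomaly = 982089.135 − 982655.57 + (716.41) = 149.975 mGal
Bouguer slab correction = 0.04193 × 2.55 × 2321.5 = 248.22 mGal
Simple Bouguer anomaly = 149.975 − (248.22) = -98.245 mGal
Complete Bouguer anomaly = -98.245 + 0.24 = -98.005 mGal

-98.0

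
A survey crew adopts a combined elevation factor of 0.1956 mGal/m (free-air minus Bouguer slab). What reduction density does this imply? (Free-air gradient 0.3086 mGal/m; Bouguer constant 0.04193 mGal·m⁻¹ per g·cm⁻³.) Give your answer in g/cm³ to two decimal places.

2.69

0.1956 = 0.3086 − 0.04193 × ρ
ρ = (0.3086 − 0.1956) / 0.04193 = 2.69 g/cm³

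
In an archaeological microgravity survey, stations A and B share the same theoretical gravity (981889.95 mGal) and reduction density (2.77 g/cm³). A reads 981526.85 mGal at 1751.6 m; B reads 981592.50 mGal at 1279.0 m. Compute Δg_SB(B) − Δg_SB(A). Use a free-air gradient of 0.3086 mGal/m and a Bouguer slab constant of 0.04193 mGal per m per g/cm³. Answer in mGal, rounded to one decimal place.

Δg_SB(A) = 981526.85 − 981889.95 + 0.3086×1751.6 − 0.04193×2.77×1751.6 = -26.00 mGal
Δg_SB(B) = 981592.50 − 981889.95 + 0.3086×1279.0 − 0.04193×2.77×1279.0 = -51.30 mGal
Difference = -51.30 − (-26.00) = -25.30 mGal

-25.3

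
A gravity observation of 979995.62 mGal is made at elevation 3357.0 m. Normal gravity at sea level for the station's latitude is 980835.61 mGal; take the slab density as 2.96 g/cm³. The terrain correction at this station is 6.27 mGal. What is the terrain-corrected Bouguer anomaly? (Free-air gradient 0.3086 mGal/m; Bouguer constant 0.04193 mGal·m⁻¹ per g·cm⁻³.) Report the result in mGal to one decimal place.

-214.4

Free-air correction = 0.3086 × 3357.0 = 1035.97 mGal
Free-air anomaly = 979995.62 − 980835.61 + (1035.97) = 195.98 mGal
Bouguer slab correction = 0.04193 × 2.96 × 3357.0 = 416.65 mGal
Simple Bouguer anomaly = 195.98 − (416.65) = -220.67 mGal
Complete Bouguer anomaly = -220.67 + 6.27 = -214.40 mGal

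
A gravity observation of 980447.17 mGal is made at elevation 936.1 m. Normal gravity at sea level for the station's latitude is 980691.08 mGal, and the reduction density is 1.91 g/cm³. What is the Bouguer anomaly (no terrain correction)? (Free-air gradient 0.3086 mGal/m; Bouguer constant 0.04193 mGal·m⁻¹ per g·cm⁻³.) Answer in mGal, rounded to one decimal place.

-30.0

Free-air correction = 0.3086 × 936.1 = 288.88 mGal
Free-air anomaly = 980447.17 − 980691.08 + (288.88) = 44.97 mGal
Bouguer slab correction = 0.04193 × 1.91 × 936.1 = 74.97 mGal
Simple Bouguer anomaly = 44.97 − (74.97) = -30.00 mGal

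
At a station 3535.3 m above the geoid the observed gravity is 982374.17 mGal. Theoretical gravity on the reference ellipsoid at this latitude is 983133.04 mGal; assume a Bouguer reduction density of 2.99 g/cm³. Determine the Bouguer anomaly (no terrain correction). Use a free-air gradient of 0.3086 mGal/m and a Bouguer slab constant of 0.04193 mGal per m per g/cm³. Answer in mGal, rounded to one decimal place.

-111.1

Free-air correction = 0.3086 × 3535.3 = 1090.99 mGal
Free-air anomaly = 982374.17 − 983133.04 + (1090.99) = 332.12 mGal
Bouguer slab correction = 0.04193 × 2.99 × 3535.3 = 443.22 mGal
Simple Bouguer anomaly = 332.12 − (443.22) = -111.10 mGal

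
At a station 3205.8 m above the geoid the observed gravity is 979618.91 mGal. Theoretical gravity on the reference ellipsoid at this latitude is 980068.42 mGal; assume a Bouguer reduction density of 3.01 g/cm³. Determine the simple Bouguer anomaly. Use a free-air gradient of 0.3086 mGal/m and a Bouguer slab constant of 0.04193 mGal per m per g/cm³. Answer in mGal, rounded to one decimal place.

135.2

Free-air correction = 0.3086 × 3205.8 = 989.31 mGal
Free-air anomaly = 979618.91 − 980068.42 + (989.31) = 539.80 mGal
Bouguer slab correction = 0.04193 × 3.01 × 3205.8 = 404.60 mGal
Simple Bouguer anomaly = 539.80 − (404.60) = 135.20 mGal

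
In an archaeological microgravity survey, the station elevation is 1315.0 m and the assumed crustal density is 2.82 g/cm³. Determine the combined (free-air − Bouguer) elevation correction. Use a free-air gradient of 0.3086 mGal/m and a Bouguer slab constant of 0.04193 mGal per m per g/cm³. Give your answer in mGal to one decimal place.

Combined gradient = 0.3086 − 0.04193 × 2.82 = 0.1903574 mGal/m
Combined elevation correction = 0.1903574 × 1315.0 = 250.3 mGal

250.3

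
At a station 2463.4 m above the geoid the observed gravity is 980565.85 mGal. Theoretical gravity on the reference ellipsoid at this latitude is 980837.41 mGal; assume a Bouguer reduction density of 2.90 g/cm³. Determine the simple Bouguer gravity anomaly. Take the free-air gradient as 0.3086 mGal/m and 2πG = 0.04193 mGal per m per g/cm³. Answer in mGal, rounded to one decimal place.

Free-air correction = 0.3086 × 2463.4 = 760.21 mGal
Free-air anomaly = 980565.85 − 980837.41 + (760.21) = 488.65 mGal
Bouguer slab correction = 0.04193 × 2.90 × 2463.4 = 299.54 mGal
Simple Bouguer anomaly = 488.65 − (299.54) = 189.11 mGal

189.1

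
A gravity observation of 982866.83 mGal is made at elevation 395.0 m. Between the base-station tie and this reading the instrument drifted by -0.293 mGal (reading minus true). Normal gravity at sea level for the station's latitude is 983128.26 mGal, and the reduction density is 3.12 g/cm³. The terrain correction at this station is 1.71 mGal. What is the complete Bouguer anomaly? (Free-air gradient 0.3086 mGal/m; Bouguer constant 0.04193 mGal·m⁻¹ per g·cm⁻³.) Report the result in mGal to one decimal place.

-189.2

Drift-corrected reading = 982866.83 − (-0.293) = 982867.123 mGal
Free-air correction = 0.3086 × 395.0 = 121.90 mGal
Free-air anomaly = 982867.123 − 983128.26 + (121.90) = -139.237 mGal
Bouguer slab correction = 0.04193 × 3.12 × 395.0 = 51.67 mGal
Simple Bouguer anomaly = -139.237 − (51.67) = -190.907 mGal
Complete Bouguer anomaly = -190.907 + 1.71 = -189.197 mGal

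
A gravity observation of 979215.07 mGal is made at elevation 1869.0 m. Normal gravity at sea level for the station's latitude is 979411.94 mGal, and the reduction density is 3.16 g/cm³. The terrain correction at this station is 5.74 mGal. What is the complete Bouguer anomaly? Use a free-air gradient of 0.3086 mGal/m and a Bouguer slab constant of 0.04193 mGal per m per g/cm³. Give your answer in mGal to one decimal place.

138.0

Free-air correction = 0.3086 × 1869.0 = 576.77 mGal
Free-air anomaly = 979215.07 − 979411.94 + (576.77) = 379.90 mGal
Bouguer slab correction = 0.04193 × 3.16 × 1869.0 = 247.64 mGal
Simple Bouguer anomaly = 379.90 − (247.64) = 132.26 mGal
Complete Bouguer anomaly = 132.26 + 5.74 = 138.00 mGal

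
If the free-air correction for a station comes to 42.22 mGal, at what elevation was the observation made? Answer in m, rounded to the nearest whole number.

137

h = 42.22 / 0.3086 = 136.81 m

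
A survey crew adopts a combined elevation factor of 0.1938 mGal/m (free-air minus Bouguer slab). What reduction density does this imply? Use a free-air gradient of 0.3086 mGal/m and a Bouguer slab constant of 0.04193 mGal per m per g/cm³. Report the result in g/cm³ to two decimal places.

2.74

0.1938 = 0.3086 − 0.04193 × ρ
ρ = (0.3086 − 0.1938) / 0.04193 = 2.74 g/cm³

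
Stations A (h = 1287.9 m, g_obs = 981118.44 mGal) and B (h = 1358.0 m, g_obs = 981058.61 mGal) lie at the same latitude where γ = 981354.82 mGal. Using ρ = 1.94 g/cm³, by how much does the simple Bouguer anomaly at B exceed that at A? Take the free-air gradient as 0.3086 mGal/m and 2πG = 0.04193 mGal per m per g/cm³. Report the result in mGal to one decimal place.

-43.9

Δg_SB(A) = 981118.44 − 981354.82 + 0.3086×1287.9 − 0.04193×1.94×1287.9 = 56.30 mGal
Δg_SB(B) = 981058.61 − 981354.82 + 0.3086×1358.0 − 0.04193×1.94×1358.0 = 12.40 mGal
Difference = 12.40 − (56.30) = -43.90 mGal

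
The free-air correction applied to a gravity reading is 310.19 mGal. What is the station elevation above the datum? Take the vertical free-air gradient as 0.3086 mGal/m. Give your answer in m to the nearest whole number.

h = 310.19 / 0.3086 = 1005.15 m

1005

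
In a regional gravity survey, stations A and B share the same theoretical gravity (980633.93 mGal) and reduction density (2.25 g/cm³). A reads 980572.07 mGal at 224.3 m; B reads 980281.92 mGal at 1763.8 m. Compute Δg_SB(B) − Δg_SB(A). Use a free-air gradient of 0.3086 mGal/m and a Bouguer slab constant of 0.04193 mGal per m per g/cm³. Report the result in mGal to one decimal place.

39.7

Δg_SB(A) = 980572.07 − 980633.93 + 0.3086×224.3 − 0.04193×2.25×224.3 = -13.80 mGal
Δg_SB(B) = 980281.92 − 980633.93 + 0.3086×1763.8 − 0.04193×2.25×1763.8 = 25.90 mGal
Difference = 25.90 − (-13.80) = 39.70 mGal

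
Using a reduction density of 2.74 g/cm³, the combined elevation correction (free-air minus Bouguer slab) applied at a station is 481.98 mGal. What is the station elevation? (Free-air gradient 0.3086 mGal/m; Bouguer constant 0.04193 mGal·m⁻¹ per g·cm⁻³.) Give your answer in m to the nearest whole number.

2488

Combined gradient = 0.3086 − 0.04193 × 2.74 = 0.1937118 mGal/m
h = 481.98 / 0.1937118 = 2488.13 m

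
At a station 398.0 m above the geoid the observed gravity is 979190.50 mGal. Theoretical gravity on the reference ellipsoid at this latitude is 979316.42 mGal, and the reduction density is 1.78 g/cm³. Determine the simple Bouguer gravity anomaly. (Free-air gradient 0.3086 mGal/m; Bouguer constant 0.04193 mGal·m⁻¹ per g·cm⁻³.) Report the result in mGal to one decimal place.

-32.8

Free-air correction = 0.3086 × 398.0 = 122.82 mGal
Free-air anomaly = 979190.50 − 979316.42 + (122.82) = -3.10 mGal
Bouguer slab correction = 0.04193 × 1.78 × 398.0 = 29.70 mGal
Simple Bouguer anomaly = -3.10 − (29.70) = -32.80 mGal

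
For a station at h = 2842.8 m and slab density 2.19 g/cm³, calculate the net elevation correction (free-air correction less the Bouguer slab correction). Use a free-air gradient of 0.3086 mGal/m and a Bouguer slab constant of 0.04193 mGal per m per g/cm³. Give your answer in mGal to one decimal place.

616.2

Combined gradient = 0.3086 − 0.04193 × 2.19 = 0.2167733 mGal/m
Combined elevation correction = 0.2167733 × 2842.8 = 616.2 mGal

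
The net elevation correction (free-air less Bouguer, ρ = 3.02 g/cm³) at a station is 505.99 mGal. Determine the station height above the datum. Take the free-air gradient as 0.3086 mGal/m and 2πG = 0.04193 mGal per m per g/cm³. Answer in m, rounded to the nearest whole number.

2781

Combined gradient = 0.3086 − 0.04193 × 3.02 = 0.1819714 mGal/m
h = 505.99 / 0.1819714 = 2780.60 m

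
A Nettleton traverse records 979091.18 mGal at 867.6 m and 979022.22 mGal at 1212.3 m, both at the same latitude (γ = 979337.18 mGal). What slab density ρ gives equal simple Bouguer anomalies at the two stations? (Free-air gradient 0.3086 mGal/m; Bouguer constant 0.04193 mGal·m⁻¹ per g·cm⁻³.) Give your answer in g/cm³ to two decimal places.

2.59

Δg_obs = 979022.22 − 979091.18 = -68.96 mGal over Δh = 1212.3 − 867.6 = 344.7 m
Equal Bouguer anomalies ⇒ Δg_obs + (0.3086 − 0.04193ρ)·Δh = 0
0.3086 − 0.04193ρ = −Δg_obs/Δh = 0.20006
ρ = (0.3086 − 0.20006) / 0.04193 = 2.59 g/cm³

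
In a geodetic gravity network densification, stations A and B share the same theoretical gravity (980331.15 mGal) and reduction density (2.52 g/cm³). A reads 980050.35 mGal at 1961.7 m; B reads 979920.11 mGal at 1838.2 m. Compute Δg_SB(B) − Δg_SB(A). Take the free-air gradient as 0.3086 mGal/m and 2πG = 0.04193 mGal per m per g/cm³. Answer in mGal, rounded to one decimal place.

-155.3

Δg_SB(A) = 980050.35 − 980331.15 + 0.3086×1961.7 − 0.04193×2.52×1961.7 = 117.30 mGal
Δg_SB(B) = 979920.11 − 980331.15 + 0.3086×1838.2 − 0.04193×2.52×1838.2 = -38.00 mGal
Difference = -38.00 − (117.30) = -155.30 mGal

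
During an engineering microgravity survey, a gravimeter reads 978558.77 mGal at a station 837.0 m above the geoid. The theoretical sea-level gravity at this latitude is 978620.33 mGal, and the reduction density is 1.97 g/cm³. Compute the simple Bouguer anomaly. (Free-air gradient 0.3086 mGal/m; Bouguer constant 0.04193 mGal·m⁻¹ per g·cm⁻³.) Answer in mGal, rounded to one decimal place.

Free-air correction = 0.3086 × 837.0 = 258.30 mGal
Free-air anomaly = 978558.77 − 978620.33 + (258.30) = 196.74 mGal
Bouguer slab correction = 0.04193 × 1.97 × 837.0 = 69.14 mGal
Simple Bouguer anomaly = 196.74 − (69.14) = 127.60 mGal

127.6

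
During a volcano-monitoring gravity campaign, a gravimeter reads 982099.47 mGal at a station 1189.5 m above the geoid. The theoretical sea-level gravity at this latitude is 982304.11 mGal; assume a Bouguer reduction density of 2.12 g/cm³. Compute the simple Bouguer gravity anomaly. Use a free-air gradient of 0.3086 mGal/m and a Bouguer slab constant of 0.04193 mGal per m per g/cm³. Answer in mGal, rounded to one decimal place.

56.7

Free-air correction = 0.3086 × 1189.5 = 367.08 mGal
Free-air anomaly = 982099.47 − 982304.11 + (367.08) = 162.44 mGal
Bouguer slab correction = 0.04193 × 2.12 × 1189.5 = 105.74 mGal
Simple Bouguer anomaly = 162.44 − (105.74) = 56.70 mGal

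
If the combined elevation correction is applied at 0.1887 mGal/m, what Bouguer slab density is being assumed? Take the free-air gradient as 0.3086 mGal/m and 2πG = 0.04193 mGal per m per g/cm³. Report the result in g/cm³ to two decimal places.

0.1887 = 0.3086 − 0.04193 × ρ
ρ = (0.3086 − 0.1887) / 0.04193 = 2.86 g/cm³

2.86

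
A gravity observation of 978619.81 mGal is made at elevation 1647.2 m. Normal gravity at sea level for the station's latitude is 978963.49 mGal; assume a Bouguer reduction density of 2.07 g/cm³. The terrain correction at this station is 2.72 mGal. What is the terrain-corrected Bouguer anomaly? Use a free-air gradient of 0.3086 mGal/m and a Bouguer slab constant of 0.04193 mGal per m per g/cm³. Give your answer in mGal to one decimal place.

Free-air correction = 0.3086 × 1647.2 = 508.33 mGal
Free-air anomaly = 978619.81 − 978963.49 + (508.33) = 164.65 mGal
Bouguer slab correction = 0.04193 × 2.07 × 1647.2 = 142.97 mGal
Simple Bouguer anomaly = 164.65 − (142.97) = 21.68 mGal
Complete Bouguer anomaly = 21.68 + 2.72 = 24.40 mGal

24.4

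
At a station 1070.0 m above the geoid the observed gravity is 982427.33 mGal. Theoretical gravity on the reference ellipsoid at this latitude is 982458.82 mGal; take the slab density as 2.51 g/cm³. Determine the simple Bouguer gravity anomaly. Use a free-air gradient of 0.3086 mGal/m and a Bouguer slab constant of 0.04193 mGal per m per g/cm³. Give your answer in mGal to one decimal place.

186.1

Free-air correction = 0.3086 × 1070.0 = 330.20 mGal
Free-air anomaly = 982427.33 − 982458.82 + (330.20) = 298.71 mGal
Bouguer slab correction = 0.04193 × 2.51 × 1070.0 = 112.61 mGal
Simple Bouguer anomaly = 298.71 − (112.61) = 186.10 mGal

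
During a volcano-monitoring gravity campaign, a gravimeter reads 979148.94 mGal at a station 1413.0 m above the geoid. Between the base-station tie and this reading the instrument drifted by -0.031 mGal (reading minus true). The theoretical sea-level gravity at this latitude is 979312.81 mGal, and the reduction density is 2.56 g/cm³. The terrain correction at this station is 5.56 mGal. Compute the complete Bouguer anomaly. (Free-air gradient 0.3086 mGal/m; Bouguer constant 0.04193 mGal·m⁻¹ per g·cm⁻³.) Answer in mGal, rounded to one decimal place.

Drift-corrected reading = 979148.94 − (-0.031) = 979148.971 mGal
Free-air correction = 0.3086 × 1413.0 = 436.05 mGal
Free-air anomaly = 979148.971 − 979312.81 + (436.05) = 272.211 mGal
Bouguer slab correction = 0.04193 × 2.56 × 1413.0 = 151.67 mGal
Simple Bouguer anomaly = 272.211 − (151.67) = 120.541 mGal
Complete Bouguer anomaly = 120.541 + 5.56 = 126.101 mGal

126.1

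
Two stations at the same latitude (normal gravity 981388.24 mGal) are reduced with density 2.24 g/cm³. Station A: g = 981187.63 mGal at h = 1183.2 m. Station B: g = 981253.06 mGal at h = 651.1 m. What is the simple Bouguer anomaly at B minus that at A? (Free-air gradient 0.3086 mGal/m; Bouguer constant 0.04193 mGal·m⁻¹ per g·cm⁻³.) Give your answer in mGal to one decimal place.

Δg_SB(A) = 981187.63 − 981388.24 + 0.3086×1183.2 − 0.04193×2.24×1183.2 = 53.40 mGal
Δg_SB(B) = 981253.06 − 981388.24 + 0.3086×651.1 − 0.04193×2.24×651.1 = 4.60 mGal
Difference = 4.60 − (53.40) = -48.80 mGal

-48.8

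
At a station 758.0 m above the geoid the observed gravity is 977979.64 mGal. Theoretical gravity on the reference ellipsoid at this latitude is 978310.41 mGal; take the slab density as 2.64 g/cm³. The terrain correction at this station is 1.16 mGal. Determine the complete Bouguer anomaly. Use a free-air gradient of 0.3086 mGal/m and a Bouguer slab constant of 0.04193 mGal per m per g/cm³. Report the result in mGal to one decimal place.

-179.6

Free-air correction = 0.3086 × 758.0 = 233.92 mGal
Free-air anomaly = 977979.64 − 978310.41 + (233.92) = -96.85 mGal
Bouguer slab correction = 0.04193 × 2.64 × 758.0 = 83.91 mGal
Simple Bouguer anomaly = -96.85 − (83.91) = -180.76 mGal
Complete Bouguer anomaly = -180.76 + 1.16 = -179.60 mGal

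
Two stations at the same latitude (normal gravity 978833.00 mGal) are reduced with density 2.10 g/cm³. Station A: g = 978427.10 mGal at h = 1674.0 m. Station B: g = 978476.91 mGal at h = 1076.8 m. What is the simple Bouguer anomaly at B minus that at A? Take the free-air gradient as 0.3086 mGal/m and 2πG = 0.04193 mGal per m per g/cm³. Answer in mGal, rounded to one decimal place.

Δg_SB(A) = 978427.10 − 978833.00 + 0.3086×1674.0 − 0.04193×2.10×1674.0 = -36.70 mGal
Δg_SB(B) = 978476.91 − 978833.00 + 0.3086×1076.8 − 0.04193×2.10×1076.8 = -118.60 mGal
Difference = -118.60 − (-36.70) = -81.90 mGal

-81.9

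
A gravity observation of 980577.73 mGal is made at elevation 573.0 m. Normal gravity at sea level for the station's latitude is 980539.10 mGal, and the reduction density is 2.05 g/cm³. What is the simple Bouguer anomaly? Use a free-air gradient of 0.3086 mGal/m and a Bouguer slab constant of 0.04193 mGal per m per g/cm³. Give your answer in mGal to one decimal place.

Free-air correction = 0.3086 × 573.0 = 176.83 mGal
Free-air anomaly = 980577.73 − 980539.10 + (176.83) = 215.46 mGal
Bouguer slab correction = 0.04193 × 2.05 × 573.0 = 49.25 mGal
Simple Bouguer anomaly = 215.46 − (49.25) = 166.21 mGal

166.2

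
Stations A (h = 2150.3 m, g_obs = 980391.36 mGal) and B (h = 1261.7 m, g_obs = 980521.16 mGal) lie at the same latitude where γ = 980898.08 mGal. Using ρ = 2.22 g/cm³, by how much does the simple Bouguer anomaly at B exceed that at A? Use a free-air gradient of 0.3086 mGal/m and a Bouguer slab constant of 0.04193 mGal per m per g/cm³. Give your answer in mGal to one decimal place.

Δg_SB(A) = 980391.36 − 980898.08 + 0.3086×2150.3 − 0.04193×2.22×2150.3 = -43.30 mGal
Δg_SB(B) = 980521.16 − 980898.08 + 0.3086×1261.7 − 0.04193×2.22×1261.7 = -105.00 mGal
Difference = -105.00 − (-43.30) = -61.70 mGal

-61.7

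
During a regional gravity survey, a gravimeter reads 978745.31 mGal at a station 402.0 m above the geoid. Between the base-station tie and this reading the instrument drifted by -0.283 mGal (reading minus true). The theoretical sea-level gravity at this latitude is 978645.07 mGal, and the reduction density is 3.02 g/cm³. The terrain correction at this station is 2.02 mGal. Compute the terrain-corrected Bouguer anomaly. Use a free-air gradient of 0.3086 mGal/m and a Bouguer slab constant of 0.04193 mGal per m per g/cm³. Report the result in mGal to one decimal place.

Drift-corrected reading = 978745.31 − (-0.283) = 978745.593 mGal
Free-air correction = 0.3086 × 402.0 = 124.06 mGal
Free-air anomaly = 978745.593 − 978645.07 + (124.06) = 224.583 mGal
Bouguer slab correction = 0.04193 × 3.02 × 402.0 = 50.90 mGal
Simple Bouguer anomaly = 224.583 − (50.90) = 173.683 mGal
Complete Bouguer anomaly = 173.683 + 2.02 = 175.703 mGal

175.7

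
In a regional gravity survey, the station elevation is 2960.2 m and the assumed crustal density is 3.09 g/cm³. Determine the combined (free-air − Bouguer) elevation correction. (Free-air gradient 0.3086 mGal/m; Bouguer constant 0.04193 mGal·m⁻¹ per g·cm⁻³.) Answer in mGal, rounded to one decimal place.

530.0

Combined gradient = 0.3086 − 0.04193 × 3.09 = 0.1790363 mGal/m
Combined elevation correction = 0.1790363 × 2960.2 = 530.0 mGal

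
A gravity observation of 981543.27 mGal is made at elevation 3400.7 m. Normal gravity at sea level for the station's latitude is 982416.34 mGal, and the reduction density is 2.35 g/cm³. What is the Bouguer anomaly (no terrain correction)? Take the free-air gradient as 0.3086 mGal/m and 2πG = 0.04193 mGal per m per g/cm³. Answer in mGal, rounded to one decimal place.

Free-air correction = 0.3086 × 3400.7 = 1049.46 mGal
Free-air anomaly = 981543.27 − 982416.34 + (1049.46) = 176.39 mGal
Bouguer slab correction = 0.04193 × 2.35 × 3400.7 = 335.09 mGal
Simple Bouguer anomaly = 176.39 − (335.09) = -158.70 mGal

-158.7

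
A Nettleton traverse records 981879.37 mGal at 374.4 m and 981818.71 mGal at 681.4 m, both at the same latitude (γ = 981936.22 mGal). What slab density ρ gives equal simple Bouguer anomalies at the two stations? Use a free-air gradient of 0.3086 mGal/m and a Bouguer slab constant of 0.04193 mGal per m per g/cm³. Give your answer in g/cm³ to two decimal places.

Δg_obs = 981818.71 − 981879.37 = -60.66 mGal over Δh = 681.4 − 374.4 = 307.0 m
Equal Bouguer anomalies ⇒ Δg_obs + (0.3086 − 0.04193ρ)·Δh = 0
0.3086 − 0.04193ρ = −Δg_obs/Δh = 0.19759
ρ = (0.3086 − 0.19759) / 0.04193 = 2.65 g/cm³

2.65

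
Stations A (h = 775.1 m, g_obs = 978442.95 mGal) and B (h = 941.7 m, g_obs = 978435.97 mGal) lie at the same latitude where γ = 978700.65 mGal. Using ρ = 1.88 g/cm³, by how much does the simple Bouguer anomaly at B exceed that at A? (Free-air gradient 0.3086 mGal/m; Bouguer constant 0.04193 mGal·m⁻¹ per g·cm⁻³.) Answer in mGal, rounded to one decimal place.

Δg_SB(A) = 978442.95 − 978700.65 + 0.3086×775.1 − 0.04193×1.88×775.1 = -79.60 mGal
Δg_SB(B) = 978435.97 − 978700.65 + 0.3086×941.7 − 0.04193×1.88×941.7 = -48.30 mGal
Difference = -48.30 − (-79.60) = 31.30 mGal

31.3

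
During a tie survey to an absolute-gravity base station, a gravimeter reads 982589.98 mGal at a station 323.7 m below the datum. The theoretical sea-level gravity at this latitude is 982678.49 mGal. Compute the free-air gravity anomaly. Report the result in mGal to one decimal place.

Free-air correction = 0.3086 × -323.7 = -99.89 mGal
Free-air anomaly = 982589.98 − 982678.49 + (-99.89) = -188.40 mGal

-188.4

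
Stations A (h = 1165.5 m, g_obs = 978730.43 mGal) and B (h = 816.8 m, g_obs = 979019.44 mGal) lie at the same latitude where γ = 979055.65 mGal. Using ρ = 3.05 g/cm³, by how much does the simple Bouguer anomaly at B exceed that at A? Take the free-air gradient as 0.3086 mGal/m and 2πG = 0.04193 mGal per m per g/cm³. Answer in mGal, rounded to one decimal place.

Δg_SB(A) = 978730.43 − 979055.65 + 0.3086×1165.5 − 0.04193×3.05×1165.5 = -114.60 mGal
Δg_SB(B) = 979019.44 − 979055.65 + 0.3086×816.8 − 0.04193×3.05×816.8 = 111.40 mGal
Difference = 111.40 − (-114.60) = 226.00 mGal

226.0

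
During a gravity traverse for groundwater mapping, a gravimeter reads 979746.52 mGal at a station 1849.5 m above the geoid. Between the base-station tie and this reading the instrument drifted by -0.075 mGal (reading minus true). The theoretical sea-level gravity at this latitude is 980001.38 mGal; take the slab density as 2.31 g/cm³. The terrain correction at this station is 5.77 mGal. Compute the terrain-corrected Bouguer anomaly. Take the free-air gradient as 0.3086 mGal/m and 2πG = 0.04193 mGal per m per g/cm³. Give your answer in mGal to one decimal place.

142.6

Drift-corrected reading = 979746.52 − (-0.075) = 979746.595 mGal
Free-air correction = 0.3086 × 1849.5 = 570.76 mGal
Free-air anomaly = 979746.595 − 980001.38 + (570.76) = 315.975 mGal
Bouguer slab correction = 0.04193 × 2.31 × 1849.5 = 179.14 mGal
Simple Bouguer anomaly = 315.975 − (179.14) = 136.835 mGal
Complete Bouguer anomaly = 136.835 + 5.77 = 142.605 mGal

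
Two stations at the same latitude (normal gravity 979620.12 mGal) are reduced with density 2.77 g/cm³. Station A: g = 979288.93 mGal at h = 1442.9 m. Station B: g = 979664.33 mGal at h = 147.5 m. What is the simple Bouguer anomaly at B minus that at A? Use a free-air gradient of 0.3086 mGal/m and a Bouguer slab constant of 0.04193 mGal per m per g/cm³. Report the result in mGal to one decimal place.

126.1

Δg_SB(A) = 979288.93 − 979620.12 + 0.3086×1442.9 − 0.04193×2.77×1442.9 = -53.50 mGal
Δg_SB(B) = 979664.33 − 979620.12 + 0.3086×147.5 − 0.04193×2.77×147.5 = 72.60 mGal
Difference = 72.60 − (-53.50) = 126.10 mGal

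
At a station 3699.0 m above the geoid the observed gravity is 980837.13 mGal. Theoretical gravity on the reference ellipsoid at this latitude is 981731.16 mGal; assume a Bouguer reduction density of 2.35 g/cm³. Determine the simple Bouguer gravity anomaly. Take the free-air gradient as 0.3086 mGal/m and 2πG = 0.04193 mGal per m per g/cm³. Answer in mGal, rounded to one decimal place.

-117.0

Free-air correction = 0.3086 × 3699.0 = 1141.51 mGal
Free-air anomaly = 980837.13 − 981731.16 + (1141.51) = 247.48 mGal
Bouguer slab correction = 0.04193 × 2.35 × 3699.0 = 364.48 mGal
Simple Bouguer anomaly = 247.48 − (364.48) = -117.00 mGal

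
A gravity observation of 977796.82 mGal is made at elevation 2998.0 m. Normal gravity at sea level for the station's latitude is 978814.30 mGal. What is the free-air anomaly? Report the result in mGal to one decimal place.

-92.3

Free-air correction = 0.3086 × 2998.0 = 925.18 mGal
Free-air anomaly = 977796.82 − 978814.30 + (925.18) = -92.30 mGal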